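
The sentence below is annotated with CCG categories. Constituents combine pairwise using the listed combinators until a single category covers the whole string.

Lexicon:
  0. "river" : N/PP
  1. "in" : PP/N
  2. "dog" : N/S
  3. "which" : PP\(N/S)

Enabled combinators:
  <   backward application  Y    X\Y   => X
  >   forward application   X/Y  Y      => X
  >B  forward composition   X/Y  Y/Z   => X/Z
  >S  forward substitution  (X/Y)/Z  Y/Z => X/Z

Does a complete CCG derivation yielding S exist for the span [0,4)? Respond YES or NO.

NO

N/PP PP/N N/S PP\(N/S)
CKY chart[0,4] = {PP}; S ∉ chart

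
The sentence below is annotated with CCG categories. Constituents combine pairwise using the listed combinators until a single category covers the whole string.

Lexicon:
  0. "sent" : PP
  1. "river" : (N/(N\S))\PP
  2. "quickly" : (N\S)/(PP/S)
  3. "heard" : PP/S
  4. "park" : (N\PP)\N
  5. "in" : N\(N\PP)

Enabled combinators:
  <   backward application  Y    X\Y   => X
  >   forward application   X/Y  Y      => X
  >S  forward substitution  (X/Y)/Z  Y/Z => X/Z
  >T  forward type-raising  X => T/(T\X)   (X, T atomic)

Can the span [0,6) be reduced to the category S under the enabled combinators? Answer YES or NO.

NO

PP (N/(N\S))\PP (N\S)/(PP/S) PP/S (N\PP)\N N\(N\PP)
CKY chart[0,6] = {N, N/(N\N), NP/(NP\N), PP/(PP\N), S/(S\N)}; S ∉ chart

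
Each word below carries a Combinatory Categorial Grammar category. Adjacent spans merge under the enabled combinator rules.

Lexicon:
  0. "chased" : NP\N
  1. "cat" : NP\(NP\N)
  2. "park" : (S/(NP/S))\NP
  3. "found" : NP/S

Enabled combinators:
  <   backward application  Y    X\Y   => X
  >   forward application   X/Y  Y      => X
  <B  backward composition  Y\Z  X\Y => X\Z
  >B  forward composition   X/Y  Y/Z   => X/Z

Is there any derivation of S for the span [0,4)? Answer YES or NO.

[0,4] S   >
  [0,3] S/(NP/S)   <
    [0,2] NP   <
      [0,1] "chased" : NP\N
      [1,2] "cat" : NP\(NP\N)
    [2,3] "park" : (S/(NP/S))\NP
  [3,4] "found" : NP/S

YES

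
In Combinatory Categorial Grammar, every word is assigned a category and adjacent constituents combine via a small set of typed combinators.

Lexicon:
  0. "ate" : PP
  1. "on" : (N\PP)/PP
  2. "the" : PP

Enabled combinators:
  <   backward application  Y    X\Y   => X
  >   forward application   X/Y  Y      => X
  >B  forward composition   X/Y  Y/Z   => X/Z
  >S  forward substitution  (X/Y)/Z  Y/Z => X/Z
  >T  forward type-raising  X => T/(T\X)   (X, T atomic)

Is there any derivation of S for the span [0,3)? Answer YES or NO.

PP (N\PP)/PP PP
CKY chart[0,3] = {N, N/(N\N), N/(PP\PP), NP/(NP\N), PP/(PP\N), S/(S\N)}; S ∉ chart

NO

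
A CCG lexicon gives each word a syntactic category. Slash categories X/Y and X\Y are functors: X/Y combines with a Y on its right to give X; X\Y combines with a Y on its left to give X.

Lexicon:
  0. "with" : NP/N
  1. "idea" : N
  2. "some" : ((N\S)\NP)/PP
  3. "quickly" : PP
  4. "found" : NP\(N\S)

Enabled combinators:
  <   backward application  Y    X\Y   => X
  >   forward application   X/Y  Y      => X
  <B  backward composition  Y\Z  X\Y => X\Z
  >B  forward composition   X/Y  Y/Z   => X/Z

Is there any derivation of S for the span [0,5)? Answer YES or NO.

NO

NP/N N ((N\S)\NP)/PP PP NP\(N\S)
CKY chart[0,5] = {NP}; S ∉ chart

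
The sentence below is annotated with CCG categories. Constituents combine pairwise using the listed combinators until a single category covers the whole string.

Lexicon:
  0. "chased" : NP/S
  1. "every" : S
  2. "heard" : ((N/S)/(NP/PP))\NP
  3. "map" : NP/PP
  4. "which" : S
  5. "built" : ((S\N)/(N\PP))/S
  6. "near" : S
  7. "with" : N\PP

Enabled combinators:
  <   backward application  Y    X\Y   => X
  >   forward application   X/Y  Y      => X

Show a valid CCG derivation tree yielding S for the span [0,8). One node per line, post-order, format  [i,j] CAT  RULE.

[0,1] NP/S  lex  "chased"
[1,2] S  lex  "every"
[0,2] NP  >  k=1
[2,3] ((N/S)/(NP/PP))\NP  lex  "heard"
[0,3] (N/S)/(NP/PP)  <  k=2
[3,4] NP/PP  lex  "map"
[0,4] N/S  >  k=3
[4,5] S  lex  "which"
[0,5] N  >  k=4
[5,6] ((S\N)/(N\PP))/S  lex  "built"
[6,7] S  lex  "near"
[5,7] (S\N)/(N\PP)  >  k=6
[7,8] N\PP  lex  "with"
[5,8] S\N  >  k=7
[0,8] S  <  k=5

[0,8] S   <
  [0,5] N   >
    [0,4] N/S   >
      [0,3] (N/S)/(NP/PP)   <
        [0,2] NP   >
          [0,1] "chased" : NP/S
          [1,2] "every" : S
        [2,3] "heard" : ((N/S)/(NP/PP))\NP
      [3,4] "map" : NP/PP
    [4,5] "which" : S
  [5,8] S\N   >
    [5,7] (S\N)/(N\PP)   >
      [5,6] "built" : ((S\N)/(N\PP))/S
      [6,7] "near" : S
    [7,8] "with" : N\PP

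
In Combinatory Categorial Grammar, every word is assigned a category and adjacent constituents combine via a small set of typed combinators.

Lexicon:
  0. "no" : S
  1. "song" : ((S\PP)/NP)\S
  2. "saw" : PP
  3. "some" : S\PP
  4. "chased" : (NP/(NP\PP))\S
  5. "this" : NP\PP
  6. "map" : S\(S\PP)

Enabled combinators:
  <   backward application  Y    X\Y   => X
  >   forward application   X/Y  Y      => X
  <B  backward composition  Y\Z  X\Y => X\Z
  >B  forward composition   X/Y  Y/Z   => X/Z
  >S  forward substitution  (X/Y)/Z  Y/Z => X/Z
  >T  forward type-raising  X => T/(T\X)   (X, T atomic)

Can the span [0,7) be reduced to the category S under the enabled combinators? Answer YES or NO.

YES

[0,7] S   <
  [0,6] S\PP   >
    [0,2] (S\PP)/NP   <
      [0,1] "no" : S
      [1,2] "song" : ((S\PP)/NP)\S
    [2,6] NP   >
      [2,5] NP/(NP\PP)   <
        [2,4] S   <
          [2,3] "saw" : PP
          [3,4] "some" : S\PP
        [4,5] "chased" : (NP/(NP\PP))\S
      [5,6] "this" : NP\PP
  [6,7] "map" : S\(S\PP)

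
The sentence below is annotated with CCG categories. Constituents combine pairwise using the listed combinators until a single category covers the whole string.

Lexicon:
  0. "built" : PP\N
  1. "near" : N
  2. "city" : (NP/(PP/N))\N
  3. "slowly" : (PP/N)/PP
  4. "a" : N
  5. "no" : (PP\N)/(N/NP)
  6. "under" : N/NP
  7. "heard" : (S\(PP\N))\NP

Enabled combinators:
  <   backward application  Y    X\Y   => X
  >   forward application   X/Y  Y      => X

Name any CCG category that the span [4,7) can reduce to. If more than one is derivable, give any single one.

[0,8] S   <
  [0,1] "built" : PP\N
  [1,8] S\(PP\N)   <
    [1,7] NP   >
      [1,3] NP/(PP/N)   <
        [1,2] "near" : N
        [2,3] "city" : (NP/(PP/N))\N
      [3,7] PP/N   >
        [3,4] "slowly" : (PP/N)/PP
        [4,7] PP   <
          [4,5] "a" : N
          [5,7] PP\N   >
            [5,6] "no" : (PP\N)/(N/NP)
            [6,7] "under" : N/NP
    [7,8] "heard" : (S\(PP\N))\NP

PP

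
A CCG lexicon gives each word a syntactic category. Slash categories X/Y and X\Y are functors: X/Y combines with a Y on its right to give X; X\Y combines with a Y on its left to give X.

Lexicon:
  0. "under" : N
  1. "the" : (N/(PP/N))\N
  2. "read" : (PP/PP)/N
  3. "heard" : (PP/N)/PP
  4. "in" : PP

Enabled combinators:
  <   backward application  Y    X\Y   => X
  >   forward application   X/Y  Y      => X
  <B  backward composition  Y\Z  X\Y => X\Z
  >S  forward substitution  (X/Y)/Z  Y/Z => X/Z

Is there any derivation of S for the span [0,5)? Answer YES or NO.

N (N/(PP/N))\N (PP/PP)/N (PP/N)/PP PP
CKY chart[0,5] = {N}; S ∉ chart

NO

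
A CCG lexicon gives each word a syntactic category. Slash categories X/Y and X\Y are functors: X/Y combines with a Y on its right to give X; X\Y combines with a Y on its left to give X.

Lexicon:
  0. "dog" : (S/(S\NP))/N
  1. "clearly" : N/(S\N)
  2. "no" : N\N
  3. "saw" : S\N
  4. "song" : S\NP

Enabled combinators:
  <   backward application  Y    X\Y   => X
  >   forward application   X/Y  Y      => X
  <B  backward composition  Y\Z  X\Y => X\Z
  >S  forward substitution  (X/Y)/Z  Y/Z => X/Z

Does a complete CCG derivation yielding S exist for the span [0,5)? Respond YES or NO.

YES

[0,5] S   >
  [0,4] S/(S\NP)   >
    [0,1] "dog" : (S/(S\NP))/N
    [1,4] N   >
      [1,2] "clearly" : N/(S\N)
      [2,4] S\N   <B
        [2,3] "no" : N\N
        [3,4] "saw" : S\N
  [4,5] "song" : S\NP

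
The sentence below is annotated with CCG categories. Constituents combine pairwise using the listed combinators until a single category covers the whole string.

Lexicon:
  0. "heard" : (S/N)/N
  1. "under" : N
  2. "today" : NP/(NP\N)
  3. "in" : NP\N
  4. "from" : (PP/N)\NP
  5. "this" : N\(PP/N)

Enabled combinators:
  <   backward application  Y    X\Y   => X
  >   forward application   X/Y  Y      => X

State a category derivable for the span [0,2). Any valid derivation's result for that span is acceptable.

[0,6] S   >
  [0,2] S/N   >
    [0,1] "heard" : (S/N)/N
    [1,2] "under" : N
  [2,6] N   <
    [2,5] PP/N   <
      [2,4] NP   >
        [2,3] "today" : NP/(NP\N)
        [3,4] "in" : NP\N
      [4,5] "from" : (PP/N)\NP
    [5,6] "this" : N\(PP/N)

S/N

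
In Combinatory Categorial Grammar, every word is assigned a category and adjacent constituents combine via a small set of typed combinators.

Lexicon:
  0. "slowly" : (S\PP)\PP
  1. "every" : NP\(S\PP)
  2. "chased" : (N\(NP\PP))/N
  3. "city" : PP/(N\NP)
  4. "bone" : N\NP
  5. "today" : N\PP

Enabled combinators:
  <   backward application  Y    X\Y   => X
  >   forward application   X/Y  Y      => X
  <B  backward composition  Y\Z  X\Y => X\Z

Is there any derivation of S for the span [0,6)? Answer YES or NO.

(S\PP)\PP NP\(S\PP) (N\(NP\PP))/N PP/(N\NP) N\NP N\PP
CKY chart[0,6] = {N}; S ∉ chart

NO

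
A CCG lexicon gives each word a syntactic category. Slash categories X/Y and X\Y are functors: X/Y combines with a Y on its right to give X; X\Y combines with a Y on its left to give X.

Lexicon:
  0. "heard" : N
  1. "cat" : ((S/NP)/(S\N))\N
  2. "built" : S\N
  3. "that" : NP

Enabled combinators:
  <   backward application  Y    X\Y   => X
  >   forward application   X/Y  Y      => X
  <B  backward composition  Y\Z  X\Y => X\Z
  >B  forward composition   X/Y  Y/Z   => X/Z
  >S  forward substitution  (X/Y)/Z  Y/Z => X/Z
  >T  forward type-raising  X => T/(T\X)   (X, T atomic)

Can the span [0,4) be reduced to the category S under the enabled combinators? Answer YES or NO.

[0,4] S   >
  [0,3] S/NP   >
    [0,2] (S/NP)/(S\N)   <
      [0,1] "heard" : N
      [1,2] "cat" : ((S/NP)/(S\N))\N
    [2,3] "built" : S\N
  [3,4] "that" : NP

YES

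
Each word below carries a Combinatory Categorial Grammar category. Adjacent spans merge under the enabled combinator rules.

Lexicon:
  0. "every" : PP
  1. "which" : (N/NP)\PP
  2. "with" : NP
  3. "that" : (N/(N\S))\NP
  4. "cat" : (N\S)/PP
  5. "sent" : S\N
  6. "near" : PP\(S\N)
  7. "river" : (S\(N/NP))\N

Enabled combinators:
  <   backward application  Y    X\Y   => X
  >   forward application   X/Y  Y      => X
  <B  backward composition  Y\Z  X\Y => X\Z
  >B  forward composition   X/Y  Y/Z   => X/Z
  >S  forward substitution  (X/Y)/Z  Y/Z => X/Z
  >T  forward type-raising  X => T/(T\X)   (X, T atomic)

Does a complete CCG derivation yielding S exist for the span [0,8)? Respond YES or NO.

YES

[0,8] S   <
  [0,2] N/NP   <
    [0,1] "every" : PP
    [1,2] "which" : (N/NP)\PP
  [2,8] S\(N/NP)   <
    [2,7] N   >
      [2,4] N/(N\S)   <
        [2,3] "with" : NP
        [3,4] "that" : (N/(N\S))\NP
      [4,7] N\S   >
        [4,5] "cat" : (N\S)/PP
        [5,7] PP   <
          [5,6] "sent" : S\N
          [6,7] "near" : PP\(S\N)
    [7,8] "river" : (S\(N/NP))\N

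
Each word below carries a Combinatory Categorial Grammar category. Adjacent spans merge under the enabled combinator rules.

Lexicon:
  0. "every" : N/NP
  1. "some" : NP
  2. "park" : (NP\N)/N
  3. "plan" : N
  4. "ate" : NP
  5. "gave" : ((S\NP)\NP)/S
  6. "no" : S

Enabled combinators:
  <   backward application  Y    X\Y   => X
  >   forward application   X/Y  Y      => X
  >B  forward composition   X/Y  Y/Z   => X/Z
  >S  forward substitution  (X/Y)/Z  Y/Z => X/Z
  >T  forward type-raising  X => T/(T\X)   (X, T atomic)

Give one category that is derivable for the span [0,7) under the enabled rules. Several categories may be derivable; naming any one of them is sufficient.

S

[0,7] S   <
  [0,4] NP   <
    [0,2] N   >
      [0,1] "every" : N/NP
      [1,2] "some" : NP
    [2,4] NP\N   >
      [2,3] "park" : (NP\N)/N
      [3,4] "plan" : N
  [4,7] S\NP   <
    [4,5] "ate" : NP
    [5,7] (S\NP)\NP   >
      [5,6] "gave" : ((S\NP)\NP)/S
      [6,7] "no" : S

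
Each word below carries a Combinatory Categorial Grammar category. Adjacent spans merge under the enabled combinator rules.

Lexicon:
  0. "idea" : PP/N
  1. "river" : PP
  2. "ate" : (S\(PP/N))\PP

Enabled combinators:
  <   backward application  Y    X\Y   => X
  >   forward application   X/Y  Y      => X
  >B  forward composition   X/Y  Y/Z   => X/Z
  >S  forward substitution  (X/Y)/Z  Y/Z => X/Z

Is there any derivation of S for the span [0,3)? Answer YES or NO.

[0,3] S   <
  [0,1] "idea" : PP/N
  [1,3] S\(PP/N)   <
    [1,2] "river" : PP
    [2,3] "ate" : (S\(PP/N))\PP

YES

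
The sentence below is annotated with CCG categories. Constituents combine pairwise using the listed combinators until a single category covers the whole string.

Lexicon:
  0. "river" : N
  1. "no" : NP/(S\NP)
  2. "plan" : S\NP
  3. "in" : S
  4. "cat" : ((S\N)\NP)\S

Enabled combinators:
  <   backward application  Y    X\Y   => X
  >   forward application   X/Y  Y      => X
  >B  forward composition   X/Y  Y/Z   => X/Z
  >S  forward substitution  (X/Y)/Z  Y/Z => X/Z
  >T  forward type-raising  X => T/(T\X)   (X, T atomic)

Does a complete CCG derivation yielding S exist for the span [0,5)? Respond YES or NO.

YES

[0,5] S   <
  [0,1] "river" : N
  [1,5] S\N   <
    [1,3] NP   >
      [1,2] "no" : NP/(S\NP)
      [2,3] "plan" : S\NP
    [3,5] (S\N)\NP   <
      [3,4] "in" : S
      [4,5] "cat" : ((S\N)\NP)\S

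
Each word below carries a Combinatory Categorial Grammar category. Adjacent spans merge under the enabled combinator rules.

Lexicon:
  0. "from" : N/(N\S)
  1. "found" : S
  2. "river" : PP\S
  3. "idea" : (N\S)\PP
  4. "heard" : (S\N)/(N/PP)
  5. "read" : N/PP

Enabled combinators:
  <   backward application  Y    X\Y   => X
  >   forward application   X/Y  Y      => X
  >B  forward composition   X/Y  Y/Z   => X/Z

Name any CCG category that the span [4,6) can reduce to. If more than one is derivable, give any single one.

S\N

[0,6] S   <
  [0,4] N   >
    [0,1] "from" : N/(N\S)
    [1,4] N\S   <
      [1,3] PP   <
        [1,2] "found" : S
        [2,3] "river" : PP\S
      [3,4] "idea" : (N\S)\PP
  [4,6] S\N   >
    [4,5] "heard" : (S\N)/(N/PP)
    [5,6] "read" : N/PP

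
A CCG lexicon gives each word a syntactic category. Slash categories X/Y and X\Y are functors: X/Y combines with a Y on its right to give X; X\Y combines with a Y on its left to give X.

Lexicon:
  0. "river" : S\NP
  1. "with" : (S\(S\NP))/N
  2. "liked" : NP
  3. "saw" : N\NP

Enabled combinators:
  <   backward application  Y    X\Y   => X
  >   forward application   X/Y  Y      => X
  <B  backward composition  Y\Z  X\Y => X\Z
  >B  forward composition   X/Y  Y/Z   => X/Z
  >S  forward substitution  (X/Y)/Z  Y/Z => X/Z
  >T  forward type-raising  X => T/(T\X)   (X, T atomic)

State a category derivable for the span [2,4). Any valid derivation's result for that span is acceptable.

N

[0,4] S   <
  [0,1] "river" : S\NP
  [1,4] S\(S\NP)   >
    [1,2] "with" : (S\(S\NP))/N
    [2,4] N   >
      [2,3] N/(N\NP)   >T
        [2,3] "liked" : NP
      [3,4] "saw" : N\NP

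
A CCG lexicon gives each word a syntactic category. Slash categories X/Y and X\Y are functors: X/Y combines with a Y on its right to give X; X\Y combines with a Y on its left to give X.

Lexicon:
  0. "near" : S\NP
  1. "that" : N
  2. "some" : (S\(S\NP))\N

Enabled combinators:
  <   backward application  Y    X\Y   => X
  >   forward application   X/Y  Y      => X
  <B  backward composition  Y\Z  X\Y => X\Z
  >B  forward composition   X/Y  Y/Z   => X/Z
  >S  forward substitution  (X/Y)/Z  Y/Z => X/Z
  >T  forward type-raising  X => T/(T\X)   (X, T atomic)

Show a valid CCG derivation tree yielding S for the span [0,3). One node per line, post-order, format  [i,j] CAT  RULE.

[0,3] S   <
  [0,1] "near" : S\NP
  [1,3] S\(S\NP)   <
    [1,2] "that" : N
    [2,3] "some" : (S\(S\NP))\N

[0,1] S\NP  lex  "near"
[1,2] N  lex  "that"
[2,3] (S\(S\NP))\N  lex  "some"
[1,3] S\(S\NP)  <  k=2
[0,3] S  <  k=1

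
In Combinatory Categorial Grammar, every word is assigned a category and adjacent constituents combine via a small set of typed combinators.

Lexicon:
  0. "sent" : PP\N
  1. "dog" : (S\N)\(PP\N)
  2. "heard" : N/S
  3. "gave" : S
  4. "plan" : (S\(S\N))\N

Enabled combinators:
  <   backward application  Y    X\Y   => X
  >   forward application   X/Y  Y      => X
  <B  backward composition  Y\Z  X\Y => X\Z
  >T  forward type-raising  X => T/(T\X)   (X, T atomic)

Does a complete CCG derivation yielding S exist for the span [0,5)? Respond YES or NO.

[0,5] S   <
  [0,2] S\N   <
    [0,1] "sent" : PP\N
    [1,2] "dog" : (S\N)\(PP\N)
  [2,5] S\(S\N)   <
    [2,4] N   >
      [2,3] "heard" : N/S
      [3,4] "gave" : S
    [4,5] "plan" : (S\(S\N))\N

YES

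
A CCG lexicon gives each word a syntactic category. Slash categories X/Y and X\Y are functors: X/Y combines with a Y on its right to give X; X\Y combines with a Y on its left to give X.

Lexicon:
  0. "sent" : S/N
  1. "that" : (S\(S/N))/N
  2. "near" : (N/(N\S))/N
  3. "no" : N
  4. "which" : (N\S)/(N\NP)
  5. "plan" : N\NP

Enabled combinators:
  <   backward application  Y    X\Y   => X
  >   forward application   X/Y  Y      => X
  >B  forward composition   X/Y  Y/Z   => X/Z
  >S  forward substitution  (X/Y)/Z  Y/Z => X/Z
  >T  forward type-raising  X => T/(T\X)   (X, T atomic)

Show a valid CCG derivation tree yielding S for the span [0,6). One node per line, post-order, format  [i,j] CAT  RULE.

[0,6] S   <
  [0,1] "sent" : S/N
  [1,6] S\(S/N)   >
    [1,2] "that" : (S\(S/N))/N
    [2,6] N   >
      [2,4] N/(N\S)   >
        [2,3] "near" : (N/(N\S))/N
        [3,4] "no" : N
      [4,6] N\S   >
        [4,5] "which" : (N\S)/(N\NP)
        [5,6] "plan" : N\NP

[0,1] S/N  lex  "sent"
[1,2] (S\(S/N))/N  lex  "that"
[2,3] (N/(N\S))/N  lex  "near"
[3,4] N  lex  "no"
[2,4] N/(N\S)  >  k=3
[4,5] (N\S)/(N\NP)  lex  "which"
[5,6] N\NP  lex  "plan"
[4,6] N\S  >  k=5
[2,6] N  >  k=4
[1,6] S\(S/N)  >  k=2
[0,6] S  <  k=1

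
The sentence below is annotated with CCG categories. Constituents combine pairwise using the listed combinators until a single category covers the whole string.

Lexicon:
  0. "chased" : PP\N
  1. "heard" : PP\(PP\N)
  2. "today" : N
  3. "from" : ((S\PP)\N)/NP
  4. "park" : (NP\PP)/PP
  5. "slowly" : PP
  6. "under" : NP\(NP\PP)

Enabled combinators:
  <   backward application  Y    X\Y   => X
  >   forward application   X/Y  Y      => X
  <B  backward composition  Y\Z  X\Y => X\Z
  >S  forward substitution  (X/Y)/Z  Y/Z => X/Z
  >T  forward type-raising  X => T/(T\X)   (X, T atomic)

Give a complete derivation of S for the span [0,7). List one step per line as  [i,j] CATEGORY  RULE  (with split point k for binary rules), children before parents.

[0,7] S   <
  [0,2] PP   <
    [0,1] "chased" : PP\N
    [1,2] "heard" : PP\(PP\N)
  [2,7] S\PP   <
    [2,3] "today" : N
    [3,7] (S\PP)\N   >
      [3,4] "from" : ((S\PP)\N)/NP
      [4,7] NP   <
        [4,6] NP\PP   >
          [4,5] "park" : (NP\PP)/PP
          [5,6] "slowly" : PP
        [6,7] "under" : NP\(NP\PP)

[0,1] PP\N  lex  "chased"
[1,2] PP\(PP\N)  lex  "heard"
[0,2] PP  <  k=1
[2,3] N  lex  "today"
[3,4] ((S\PP)\N)/NP  lex  "from"
[4,5] (NP\PP)/PP  lex  "park"
[5,6] PP  lex  "slowly"
[4,6] NP\PP  >  k=5
[6,7] NP\(NP\PP)  lex  "under"
[4,7] NP  <  k=6
[3,7] (S\PP)\N  >  k=4
[2,7] S\PP  <  k=3
[0,7] S  <  k=2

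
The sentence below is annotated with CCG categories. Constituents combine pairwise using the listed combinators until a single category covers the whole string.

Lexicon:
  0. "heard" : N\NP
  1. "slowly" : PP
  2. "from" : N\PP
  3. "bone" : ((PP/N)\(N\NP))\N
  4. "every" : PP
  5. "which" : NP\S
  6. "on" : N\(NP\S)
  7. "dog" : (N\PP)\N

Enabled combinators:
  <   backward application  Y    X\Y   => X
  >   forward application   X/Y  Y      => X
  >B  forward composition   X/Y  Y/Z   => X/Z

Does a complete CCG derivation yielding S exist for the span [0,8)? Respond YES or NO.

NO

N\NP PP N\PP ((PP/N)\(N\NP))\N PP NP\S N\(NP\S) (N\PP)\N
CKY chart[0,8] = {PP}; S ∉ chart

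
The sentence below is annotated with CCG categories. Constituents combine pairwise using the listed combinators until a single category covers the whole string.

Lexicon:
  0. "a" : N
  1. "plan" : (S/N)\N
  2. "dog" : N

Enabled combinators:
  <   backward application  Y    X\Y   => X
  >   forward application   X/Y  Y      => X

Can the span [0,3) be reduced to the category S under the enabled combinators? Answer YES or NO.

[0,3] S   >
  [0,2] S/N   <
    [0,1] "a" : N
    [1,2] "plan" : (S/N)\N
  [2,3] "dog" : N

YES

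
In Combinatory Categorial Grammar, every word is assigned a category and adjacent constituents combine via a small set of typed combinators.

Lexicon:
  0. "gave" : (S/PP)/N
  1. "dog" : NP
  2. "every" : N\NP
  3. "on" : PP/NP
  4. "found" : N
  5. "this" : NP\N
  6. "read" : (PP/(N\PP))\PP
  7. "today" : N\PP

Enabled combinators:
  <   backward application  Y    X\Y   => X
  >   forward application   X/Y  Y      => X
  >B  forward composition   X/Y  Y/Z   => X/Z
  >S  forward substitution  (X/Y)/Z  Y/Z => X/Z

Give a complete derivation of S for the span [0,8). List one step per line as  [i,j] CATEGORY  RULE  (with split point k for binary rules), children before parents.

[0,1] (S/PP)/N  lex  "gave"
[1,2] NP  lex  "dog"
[2,3] N\NP  lex  "every"
[1,3] N  <  k=2
[0,3] S/PP  >  k=1
[3,4] PP/NP  lex  "on"
[4,5] N  lex  "found"
[5,6] NP\N  lex  "this"
[4,6] NP  <  k=5
[3,6] PP  >  k=4
[6,7] (PP/(N\PP))\PP  lex  "read"
[3,7] PP/(N\PP)  <  k=6
[7,8] N\PP  lex  "today"
[3,8] PP  >  k=7
[0,8] S  >  k=3

[0,8] S   >
  [0,3] S/PP   >
    [0,1] "gave" : (S/PP)/N
    [1,3] N   <
      [1,2] "dog" : NP
      [2,3] "every" : N\NP
  [3,8] PP   >
    [3,7] PP/(N\PP)   <
      [3,6] PP   >
        [3,4] "on" : PP/NP
        [4,6] NP   <
          [4,5] "found" : N
          [5,6] "this" : NP\N
      [6,7] "read" : (PP/(N\PP))\PP
    [7,8] "today" : N\PP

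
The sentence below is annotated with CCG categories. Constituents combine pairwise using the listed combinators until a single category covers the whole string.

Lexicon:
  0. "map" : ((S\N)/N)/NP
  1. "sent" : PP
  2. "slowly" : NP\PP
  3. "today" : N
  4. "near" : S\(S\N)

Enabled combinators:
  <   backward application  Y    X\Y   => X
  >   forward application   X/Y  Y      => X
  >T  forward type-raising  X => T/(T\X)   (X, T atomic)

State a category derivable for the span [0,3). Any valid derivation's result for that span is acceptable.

(S\N)/N

[0,5] S   <
  [0,4] S\N   >
    [0,3] (S\N)/N   >
      [0,1] "map" : ((S\N)/N)/NP
      [1,3] NP   <
        [1,2] "sent" : PP
        [2,3] "slowly" : NP\PP
    [3,4] "today" : N
  [4,5] "near" : S\(S\N)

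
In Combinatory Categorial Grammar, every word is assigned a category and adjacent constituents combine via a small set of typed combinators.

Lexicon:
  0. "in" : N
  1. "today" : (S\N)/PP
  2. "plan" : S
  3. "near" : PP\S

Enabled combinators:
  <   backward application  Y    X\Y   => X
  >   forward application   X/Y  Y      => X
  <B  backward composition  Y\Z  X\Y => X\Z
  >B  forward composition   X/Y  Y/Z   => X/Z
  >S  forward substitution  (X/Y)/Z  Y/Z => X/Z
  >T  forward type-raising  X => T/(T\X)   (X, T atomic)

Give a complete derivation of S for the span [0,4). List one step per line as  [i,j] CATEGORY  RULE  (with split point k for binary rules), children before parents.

[0,1] N  lex  "in"
[0,1] S/(S\N)  >T
[1,2] (S\N)/PP  lex  "today"
[2,3] S  lex  "plan"
[3,4] PP\S  lex  "near"
[2,4] PP  <  k=3
[1,4] S\N  >  k=2
[0,4] S  >  k=1

[0,4] S   >
  [0,1] S/(S\N)   >T
    [0,1] "in" : N
  [1,4] S\N   >
    [1,2] "today" : (S\N)/PP
    [2,4] PP   <
      [2,3] "plan" : S
      [3,4] "near" : PP\S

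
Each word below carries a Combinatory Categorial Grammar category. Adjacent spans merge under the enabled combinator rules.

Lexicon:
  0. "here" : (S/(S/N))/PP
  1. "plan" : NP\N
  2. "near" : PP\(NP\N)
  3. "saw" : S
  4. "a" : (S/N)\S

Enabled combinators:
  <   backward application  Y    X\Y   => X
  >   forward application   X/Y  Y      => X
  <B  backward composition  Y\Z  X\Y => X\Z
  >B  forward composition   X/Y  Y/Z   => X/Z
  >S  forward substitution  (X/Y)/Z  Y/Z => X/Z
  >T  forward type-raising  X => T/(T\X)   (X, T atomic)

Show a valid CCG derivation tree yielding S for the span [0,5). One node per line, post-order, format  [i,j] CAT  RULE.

[0,5] S   >
  [0,3] S/(S/N)   >
    [0,1] "here" : (S/(S/N))/PP
    [1,3] PP   <
      [1,2] "plan" : NP\N
      [2,3] "near" : PP\(NP\N)
  [3,5] S/N   <
    [3,4] "saw" : S
    [4,5] "a" : (S/N)\S

[0,1] (S/(S/N))/PP  lex  "here"
[1,2] NP\N  lex  "plan"
[2,3] PP\(NP\N)  lex  "near"
[1,3] PP  <  k=2
[0,3] S/(S/N)  >  k=1
[3,4] S  lex  "saw"
[4,5] (S/N)\S  lex  "a"
[3,5] S/N  <  k=4
[0,5] S  >  k=3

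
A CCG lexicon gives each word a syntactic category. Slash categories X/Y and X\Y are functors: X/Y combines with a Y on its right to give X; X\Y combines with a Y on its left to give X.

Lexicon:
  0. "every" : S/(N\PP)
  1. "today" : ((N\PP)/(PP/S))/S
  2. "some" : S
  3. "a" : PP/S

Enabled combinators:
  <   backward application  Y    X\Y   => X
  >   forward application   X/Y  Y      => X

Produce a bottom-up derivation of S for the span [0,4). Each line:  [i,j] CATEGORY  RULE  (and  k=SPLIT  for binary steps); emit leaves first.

[0,4] S   >
  [0,1] "every" : S/(N\PP)
  [1,4] N\PP   >
    [1,3] (N\PP)/(PP/S)   >
      [1,2] "today" : ((N\PP)/(PP/S))/S
      [2,3] "some" : S
    [3,4] "a" : PP/S

[0,1] S/(N\PP)  lex  "every"
[1,2] ((N\PP)/(PP/S))/S  lex  "today"
[2,3] S  lex  "some"
[1,3] (N\PP)/(PP/S)  >  k=2
[3,4] PP/S  lex  "a"
[1,4] N\PP  >  k=3
[0,4] S  >  k=1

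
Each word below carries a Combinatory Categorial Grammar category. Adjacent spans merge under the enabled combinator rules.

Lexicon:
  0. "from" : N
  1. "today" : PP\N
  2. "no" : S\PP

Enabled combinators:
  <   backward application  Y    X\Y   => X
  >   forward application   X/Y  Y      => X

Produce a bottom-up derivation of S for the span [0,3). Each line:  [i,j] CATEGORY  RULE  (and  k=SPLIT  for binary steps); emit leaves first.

[0,1] N  lex  "from"
[1,2] PP\N  lex  "today"
[0,2] PP  <  k=1
[2,3] S\PP  lex  "no"
[0,3] S  <  k=2

[0,3] S   <
  [0,2] PP   <
    [0,1] "from" : N
    [1,2] "today" : PP\N
  [2,3] "no" : S\PP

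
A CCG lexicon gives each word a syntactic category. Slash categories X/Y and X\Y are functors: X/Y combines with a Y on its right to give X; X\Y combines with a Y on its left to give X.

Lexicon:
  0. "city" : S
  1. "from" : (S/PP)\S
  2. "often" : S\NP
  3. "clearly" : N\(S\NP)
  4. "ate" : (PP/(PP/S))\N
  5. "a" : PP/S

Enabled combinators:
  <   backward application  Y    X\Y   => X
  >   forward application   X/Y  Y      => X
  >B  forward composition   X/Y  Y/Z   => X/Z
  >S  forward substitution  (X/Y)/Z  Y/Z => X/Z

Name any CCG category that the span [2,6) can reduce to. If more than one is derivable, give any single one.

PP

[0,6] S   >
  [0,2] S/PP   <
    [0,1] "city" : S
    [1,2] "from" : (S/PP)\S
  [2,6] PP   >
    [2,5] PP/(PP/S)   <
      [2,4] N   <
        [2,3] "often" : S\NP
        [3,4] "clearly" : N\(S\NP)
      [4,5] "ate" : (PP/(PP/S))\N
    [5,6] "a" : PP/S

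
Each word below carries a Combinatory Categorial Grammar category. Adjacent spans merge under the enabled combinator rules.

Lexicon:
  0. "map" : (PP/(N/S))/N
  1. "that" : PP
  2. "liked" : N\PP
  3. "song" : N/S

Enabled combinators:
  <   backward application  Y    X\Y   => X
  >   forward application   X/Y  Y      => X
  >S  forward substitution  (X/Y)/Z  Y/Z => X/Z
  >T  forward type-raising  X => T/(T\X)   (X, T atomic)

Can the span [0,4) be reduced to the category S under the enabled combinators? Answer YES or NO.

NO

(PP/(N/S))/N PP N\PP N/S
CKY chart[0,4] = {N/(N\PP), NP/(NP\PP), PP, PP/(PP\PP), S/(S\PP)}; S ∉ chart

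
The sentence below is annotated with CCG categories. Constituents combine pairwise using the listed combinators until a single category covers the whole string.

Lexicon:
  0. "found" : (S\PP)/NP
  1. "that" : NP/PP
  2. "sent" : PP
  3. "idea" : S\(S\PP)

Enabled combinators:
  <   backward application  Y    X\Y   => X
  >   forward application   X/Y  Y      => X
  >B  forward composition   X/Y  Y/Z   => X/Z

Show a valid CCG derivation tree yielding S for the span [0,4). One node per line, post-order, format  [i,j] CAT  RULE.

[0,4] S   <
  [0,3] S\PP   >
    [0,1] "found" : (S\PP)/NP
    [1,3] NP   >
      [1,2] "that" : NP/PP
      [2,3] "sent" : PP
  [3,4] "idea" : S\(S\PP)

[0,1] (S\PP)/NP  lex  "found"
[1,2] NP/PP  lex  "that"
[2,3] PP  lex  "sent"
[1,3] NP  >  k=2
[0,3] S\PP  >  k=1
[3,4] S\(S\PP)  lex  "idea"
[0,4] S  <  k=3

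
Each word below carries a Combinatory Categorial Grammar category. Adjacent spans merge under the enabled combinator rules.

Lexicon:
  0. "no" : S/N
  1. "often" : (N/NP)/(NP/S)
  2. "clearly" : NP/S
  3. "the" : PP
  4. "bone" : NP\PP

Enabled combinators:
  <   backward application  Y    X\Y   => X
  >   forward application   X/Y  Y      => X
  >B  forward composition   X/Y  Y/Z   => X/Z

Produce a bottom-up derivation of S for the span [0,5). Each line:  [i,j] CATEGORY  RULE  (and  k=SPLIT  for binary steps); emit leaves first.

[0,1] S/N  lex  "no"
[1,2] (N/NP)/(NP/S)  lex  "often"
[2,3] NP/S  lex  "clearly"
[1,3] N/NP  >  k=2
[3,4] PP  lex  "the"
[4,5] NP\PP  lex  "bone"
[3,5] NP  <  k=4
[1,5] N  >  k=3
[0,5] S  >  k=1

[0,5] S   >
  [0,1] "no" : S/N
  [1,5] N   >
    [1,3] N/NP   >
      [1,2] "often" : (N/NP)/(NP/S)
      [2,3] "clearly" : NP/S
    [3,5] NP   <
      [3,4] "the" : PP
      [4,5] "bone" : NP\PP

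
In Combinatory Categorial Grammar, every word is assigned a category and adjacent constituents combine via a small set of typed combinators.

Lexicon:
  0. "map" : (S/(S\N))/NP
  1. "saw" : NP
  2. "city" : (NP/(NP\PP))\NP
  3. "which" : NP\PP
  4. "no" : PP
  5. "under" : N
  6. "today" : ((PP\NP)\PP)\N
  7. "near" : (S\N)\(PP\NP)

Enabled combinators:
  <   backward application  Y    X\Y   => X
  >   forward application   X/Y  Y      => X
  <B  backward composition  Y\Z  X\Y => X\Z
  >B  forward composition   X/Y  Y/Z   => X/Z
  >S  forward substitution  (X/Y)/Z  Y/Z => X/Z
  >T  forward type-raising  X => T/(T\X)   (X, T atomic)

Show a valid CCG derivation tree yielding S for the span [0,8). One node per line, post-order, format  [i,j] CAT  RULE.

[0,1] (S/(S\N))/NP  lex  "map"
[1,2] NP  lex  "saw"
[2,3] (NP/(NP\PP))\NP  lex  "city"
[1,3] NP/(NP\PP)  <  k=2
[3,4] NP\PP  lex  "which"
[1,4] NP  >  k=3
[0,4] S/(S\N)  >  k=1
[4,5] PP  lex  "no"
[5,6] N  lex  "under"
[6,7] ((PP\NP)\PP)\N  lex  "today"
[5,7] (PP\NP)\PP  <  k=6
[4,7] PP\NP  <  k=5
[7,8] (S\N)\(PP\NP)  lex  "near"
[4,8] S\N  <  k=7
[0,8] S  >  k=4

[0,8] S   >
  [0,4] S/(S\N)   >
    [0,1] "map" : (S/(S\N))/NP
    [1,4] NP   >
      [1,3] NP/(NP\PP)   <
        [1,2] "saw" : NP
        [2,3] "city" : (NP/(NP\PP))\NP
      [3,4] "which" : NP\PP
  [4,8] S\N   <
    [4,7] PP\NP   <
      [4,5] "no" : PP
      [5,7] (PP\NP)\PP   <
        [5,6] "under" : N
        [6,7] "today" : ((PP\NP)\PP)\N
    [7,8] "near" : (S\N)\(PP\NP)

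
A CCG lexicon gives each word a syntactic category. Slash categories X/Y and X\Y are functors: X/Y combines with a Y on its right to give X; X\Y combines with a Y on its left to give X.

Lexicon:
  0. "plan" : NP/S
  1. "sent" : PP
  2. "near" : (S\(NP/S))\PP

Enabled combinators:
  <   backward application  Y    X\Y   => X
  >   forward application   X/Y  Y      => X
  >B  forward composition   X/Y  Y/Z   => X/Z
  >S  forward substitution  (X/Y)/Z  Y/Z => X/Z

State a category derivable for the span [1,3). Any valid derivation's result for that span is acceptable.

[0,3] S   <
  [0,1] "plan" : NP/S
  [1,3] S\(NP/S)   <
    [1,2] "sent" : PP
    [2,3] "near" : (S\(NP/S))\PP

S\(NP/S)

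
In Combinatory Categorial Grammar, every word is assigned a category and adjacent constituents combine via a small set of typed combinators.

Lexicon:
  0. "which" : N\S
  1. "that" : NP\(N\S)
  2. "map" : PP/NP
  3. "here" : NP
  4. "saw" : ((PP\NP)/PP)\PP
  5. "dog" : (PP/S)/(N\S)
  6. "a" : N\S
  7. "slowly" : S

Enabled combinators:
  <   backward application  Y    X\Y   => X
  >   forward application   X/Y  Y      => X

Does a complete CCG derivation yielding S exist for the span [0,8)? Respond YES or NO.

NO

N\S NP\(N\S) PP/NP NP ((PP\NP)/PP)\PP (PP/S)/(N\S) N\S S
CKY chart[0,8] = {PP}; S ∉ chart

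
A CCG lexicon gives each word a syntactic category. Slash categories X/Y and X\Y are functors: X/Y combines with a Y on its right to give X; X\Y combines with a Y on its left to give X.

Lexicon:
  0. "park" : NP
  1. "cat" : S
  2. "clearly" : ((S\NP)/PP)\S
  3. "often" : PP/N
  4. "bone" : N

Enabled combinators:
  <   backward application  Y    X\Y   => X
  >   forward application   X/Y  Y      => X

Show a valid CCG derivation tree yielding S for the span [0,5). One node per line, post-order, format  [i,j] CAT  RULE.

[0,5] S   <
  [0,1] "park" : NP
  [1,5] S\NP   >
    [1,3] (S\NP)/PP   <
      [1,2] "cat" : S
      [2,3] "clearly" : ((S\NP)/PP)\S
    [3,5] PP   >
      [3,4] "often" : PP/N
      [4,5] "bone" : N

[0,1] NP  lex  "park"
[1,2] S  lex  "cat"
[2,3] ((S\NP)/PP)\S  lex  "clearly"
[1,3] (S\NP)/PP  <  k=2
[3,4] PP/N  lex  "often"
[4,5] N  lex  "bone"
[3,5] PP  >  k=4
[1,5] S\NP  >  k=3
[0,5] S  <  k=1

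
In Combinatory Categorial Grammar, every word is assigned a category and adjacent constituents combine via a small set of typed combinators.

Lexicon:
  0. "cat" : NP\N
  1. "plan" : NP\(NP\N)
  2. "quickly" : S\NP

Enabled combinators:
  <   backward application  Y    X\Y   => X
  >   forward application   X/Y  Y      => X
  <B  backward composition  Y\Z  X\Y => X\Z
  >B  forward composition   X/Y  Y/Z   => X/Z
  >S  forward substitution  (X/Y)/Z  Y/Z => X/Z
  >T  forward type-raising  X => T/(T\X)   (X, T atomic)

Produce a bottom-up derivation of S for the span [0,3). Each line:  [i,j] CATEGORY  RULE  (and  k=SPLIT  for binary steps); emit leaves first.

[0,3] S   <
  [0,2] NP   <
    [0,1] "cat" : NP\N
    [1,2] "plan" : NP\(NP\N)
  [2,3] "quickly" : S\NP

[0,1] NP\N  lex  "cat"
[1,2] NP\(NP\N)  lex  "plan"
[0,2] NP  <  k=1
[2,3] S\NP  lex  "quickly"
[0,3] S  <  k=2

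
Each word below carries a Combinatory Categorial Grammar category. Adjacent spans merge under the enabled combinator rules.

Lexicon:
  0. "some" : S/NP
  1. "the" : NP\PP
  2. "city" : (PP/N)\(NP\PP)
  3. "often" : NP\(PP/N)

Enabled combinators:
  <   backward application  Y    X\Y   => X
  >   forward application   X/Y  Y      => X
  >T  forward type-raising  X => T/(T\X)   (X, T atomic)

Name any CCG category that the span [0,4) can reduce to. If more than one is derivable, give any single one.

[0,4] S   >
  [0,1] "some" : S/NP
  [1,4] NP   <
    [1,3] PP/N   <
      [1,2] "the" : NP\PP
      [2,3] "city" : (PP/N)\(NP\PP)
    [3,4] "often" : NP\(PP/N)

S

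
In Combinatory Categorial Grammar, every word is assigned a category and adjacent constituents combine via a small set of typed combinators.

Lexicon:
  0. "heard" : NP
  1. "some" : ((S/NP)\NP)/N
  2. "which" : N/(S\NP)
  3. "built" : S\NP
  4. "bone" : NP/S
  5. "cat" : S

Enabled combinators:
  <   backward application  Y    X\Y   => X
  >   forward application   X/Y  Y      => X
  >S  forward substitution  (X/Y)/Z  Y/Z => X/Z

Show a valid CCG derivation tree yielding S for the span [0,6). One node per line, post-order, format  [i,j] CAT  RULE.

[0,6] S   >
  [0,4] S/NP   <
    [0,1] "heard" : NP
    [1,4] (S/NP)\NP   >
      [1,2] "some" : ((S/NP)\NP)/N
      [2,4] N   >
        [2,3] "which" : N/(S\NP)
        [3,4] "built" : S\NP
  [4,6] NP   >
    [4,5] "bone" : NP/S
    [5,6] "cat" : S

[0,1] NP  lex  "heard"
[1,2] ((S/NP)\NP)/N  lex  "some"
[2,3] N/(S\NP)  lex  "which"
[3,4] S\NP  lex  "built"
[2,4] N  >  k=3
[1,4] (S/NP)\NP  >  k=2
[0,4] S/NP  <  k=1
[4,5] NP/S  lex  "bone"
[5,6] S  lex  "cat"
[4,6] NP  >  k=5
[0,6] S  >  k=4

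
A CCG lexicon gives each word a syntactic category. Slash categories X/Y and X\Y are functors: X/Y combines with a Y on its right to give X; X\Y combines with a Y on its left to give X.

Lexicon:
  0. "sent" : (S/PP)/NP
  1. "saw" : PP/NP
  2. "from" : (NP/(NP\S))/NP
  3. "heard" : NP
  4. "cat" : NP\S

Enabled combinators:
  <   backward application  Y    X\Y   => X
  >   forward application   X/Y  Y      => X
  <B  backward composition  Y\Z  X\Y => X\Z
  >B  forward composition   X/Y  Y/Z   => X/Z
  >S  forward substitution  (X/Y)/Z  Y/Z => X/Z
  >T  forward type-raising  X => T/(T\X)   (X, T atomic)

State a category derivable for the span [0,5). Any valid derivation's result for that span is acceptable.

[0,5] S   >
  [0,2] S/NP   >S
    [0,1] "sent" : (S/PP)/NP
    [1,2] "saw" : PP/NP
  [2,5] NP   >
    [2,4] NP/(NP\S)   >
      [2,3] "from" : (NP/(NP\S))/NP
      [3,4] "heard" : NP
    [4,5] "cat" : NP\S

S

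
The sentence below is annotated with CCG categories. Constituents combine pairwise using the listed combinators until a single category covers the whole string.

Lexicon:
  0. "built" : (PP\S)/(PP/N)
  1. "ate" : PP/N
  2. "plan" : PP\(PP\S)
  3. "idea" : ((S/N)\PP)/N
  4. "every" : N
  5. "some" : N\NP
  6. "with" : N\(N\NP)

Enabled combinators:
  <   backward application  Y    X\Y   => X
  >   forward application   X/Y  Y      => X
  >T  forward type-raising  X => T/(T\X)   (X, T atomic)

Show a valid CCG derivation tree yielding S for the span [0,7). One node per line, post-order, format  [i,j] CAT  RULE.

[0,7] S   >
  [0,5] S/N   <
    [0,3] PP   <
      [0,2] PP\S   >
        [0,1] "built" : (PP\S)/(PP/N)
        [1,2] "ate" : PP/N
      [2,3] "plan" : PP\(PP\S)
    [3,5] (S/N)\PP   >
      [3,4] "idea" : ((S/N)\PP)/N
      [4,5] "every" : N
  [5,7] N   <
    [5,6] "some" : N\NP
    [6,7] "with" : N\(N\NP)

[0,1] (PP\S)/(PP/N)  lex  "built"
[1,2] PP/N  lex  "ate"
[0,2] PP\S  >  k=1
[2,3] PP\(PP\S)  lex  "plan"
[0,3] PP  <  k=2
[3,4] ((S/N)\PP)/N  lex  "idea"
[4,5] N  lex  "every"
[3,5] (S/N)\PP  >  k=4
[0,5] S/N  <  k=3
[5,6] N\NP  lex  "some"
[6,7] N\(N\NP)  lex  "with"
[5,7] N  <  k=6
[0,7] S  >  k=5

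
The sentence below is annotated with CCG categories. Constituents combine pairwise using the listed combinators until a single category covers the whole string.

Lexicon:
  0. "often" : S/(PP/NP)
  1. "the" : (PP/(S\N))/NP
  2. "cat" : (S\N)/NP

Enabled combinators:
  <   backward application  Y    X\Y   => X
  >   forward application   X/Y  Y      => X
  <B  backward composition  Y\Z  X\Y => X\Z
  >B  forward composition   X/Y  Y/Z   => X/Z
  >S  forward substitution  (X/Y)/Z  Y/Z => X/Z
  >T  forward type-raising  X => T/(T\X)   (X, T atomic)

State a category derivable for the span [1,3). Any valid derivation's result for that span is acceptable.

PP/NP

[0,3] S   >
  [0,1] "often" : S/(PP/NP)
  [1,3] PP/NP   >S
    [1,2] "the" : (PP/(S\N))/NP
    [2,3] "cat" : (S\N)/NP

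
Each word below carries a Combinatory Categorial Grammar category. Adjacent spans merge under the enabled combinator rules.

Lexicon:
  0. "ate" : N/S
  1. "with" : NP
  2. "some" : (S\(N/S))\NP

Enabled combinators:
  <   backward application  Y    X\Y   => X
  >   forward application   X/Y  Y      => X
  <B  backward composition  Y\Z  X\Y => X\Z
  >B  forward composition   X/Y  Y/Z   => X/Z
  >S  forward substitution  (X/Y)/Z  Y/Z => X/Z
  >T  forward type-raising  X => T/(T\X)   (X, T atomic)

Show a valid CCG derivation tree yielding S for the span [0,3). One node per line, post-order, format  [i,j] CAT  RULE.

[0,3] S   <
  [0,1] "ate" : N/S
  [1,3] S\(N/S)   <
    [1,2] "with" : NP
    [2,3] "some" : (S\(N/S))\NP

[0,1] N/S  lex  "ate"
[1,2] NP  lex  "with"
[2,3] (S\(N/S))\NP  lex  "some"
[1,3] S\(N/S)  <  k=2
[0,3] S  <  k=1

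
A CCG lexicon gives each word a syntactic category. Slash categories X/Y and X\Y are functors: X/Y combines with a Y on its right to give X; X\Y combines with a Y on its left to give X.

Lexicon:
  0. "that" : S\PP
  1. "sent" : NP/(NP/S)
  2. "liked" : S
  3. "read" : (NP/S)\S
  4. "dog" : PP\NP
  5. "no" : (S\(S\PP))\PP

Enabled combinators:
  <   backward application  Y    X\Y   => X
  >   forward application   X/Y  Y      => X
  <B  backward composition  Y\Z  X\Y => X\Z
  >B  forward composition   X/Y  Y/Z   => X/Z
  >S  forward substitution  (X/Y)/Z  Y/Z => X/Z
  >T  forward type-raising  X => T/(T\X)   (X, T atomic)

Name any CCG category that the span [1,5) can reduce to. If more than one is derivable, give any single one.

PP

[0,6] S   <
  [0,1] "that" : S\PP
  [1,6] S\(S\PP)   <
    [1,5] PP   <
      [1,4] NP   >
        [1,2] "sent" : NP/(NP/S)
        [2,4] NP/S   <
          [2,3] "liked" : S
          [3,4] "read" : (NP/S)\S
      [4,5] "dog" : PP\NP
    [5,6] "no" : (S\(S\PP))\PP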